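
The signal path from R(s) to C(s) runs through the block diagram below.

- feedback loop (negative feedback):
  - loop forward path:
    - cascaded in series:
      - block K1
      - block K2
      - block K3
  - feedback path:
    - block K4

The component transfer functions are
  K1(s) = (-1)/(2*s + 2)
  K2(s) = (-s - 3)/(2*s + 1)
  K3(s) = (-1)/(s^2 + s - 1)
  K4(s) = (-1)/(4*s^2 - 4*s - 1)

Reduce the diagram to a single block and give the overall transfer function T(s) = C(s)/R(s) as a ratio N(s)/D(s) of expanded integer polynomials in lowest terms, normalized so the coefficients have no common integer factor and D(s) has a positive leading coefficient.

(1) combine K1, K2, K3 in series gives (-s - 3)/(4*s^4 + 10*s^3 + 4*s^2 - 4*s - 2)
(2) reduce the feedback loop with forward (K1*K2*K3) and return K4; the result is T(s) itself (integer coefficients, no common factor, positive leading denominator coefficient)

Final answer: (-4*s^3 - 8*s^2 + 13*s + 3)/(16*s^6 + 24*s^5 - 28*s^4 - 42*s^3 + 4*s^2 + 13*s + 5)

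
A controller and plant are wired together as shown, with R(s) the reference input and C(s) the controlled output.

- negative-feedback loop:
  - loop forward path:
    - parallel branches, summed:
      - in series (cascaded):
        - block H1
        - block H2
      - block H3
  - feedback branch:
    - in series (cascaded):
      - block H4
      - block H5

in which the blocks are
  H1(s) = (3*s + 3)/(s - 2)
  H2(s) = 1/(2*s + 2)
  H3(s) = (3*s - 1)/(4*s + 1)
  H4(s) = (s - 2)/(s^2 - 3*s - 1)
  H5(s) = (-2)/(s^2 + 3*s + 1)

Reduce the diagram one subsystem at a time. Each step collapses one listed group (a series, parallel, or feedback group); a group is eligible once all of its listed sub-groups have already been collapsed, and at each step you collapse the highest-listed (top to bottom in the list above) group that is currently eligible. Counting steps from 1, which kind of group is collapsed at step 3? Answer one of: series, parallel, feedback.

Step 1: series reduction of H1, H2
Step 2: add (H1*H2), H3 (parallel)
Step 3: series reduction of H4, H5
Step 4: close the feedback loop around ((H1*H2)+H3), (H4*H5)
So the answer for step 3 is series.

Therefore the answer is series.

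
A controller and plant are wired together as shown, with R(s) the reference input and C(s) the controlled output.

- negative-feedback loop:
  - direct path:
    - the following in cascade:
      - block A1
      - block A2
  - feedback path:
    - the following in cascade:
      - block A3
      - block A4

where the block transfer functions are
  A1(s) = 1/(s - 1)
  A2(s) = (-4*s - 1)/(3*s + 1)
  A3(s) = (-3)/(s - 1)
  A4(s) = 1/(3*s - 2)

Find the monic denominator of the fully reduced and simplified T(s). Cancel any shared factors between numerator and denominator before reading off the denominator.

Reducing step by step:

(1) reduce the series chain A1, A2 -> (-4*s - 1)/(3*s^2 - 2*s - 1)
(2) multiply A3, A4 (series) -> (-3)/(3*s^2 - 5*s + 2)
(3) apply the feedback formula to (A1*A2), (A3*A4) -> (-12*s^3 + 17*s^2 - 3*s - 2)/(9*s^4 - 21*s^3 + 13*s^2 + 13*s + 1)
Step 3 gives the fully reduced T(s), with no common factor left to cancel. The denominator's leading coefficient is 9, so divide each of its coefficients by 9 to get the monic form.

Answer: s^4 - 7*s^3/3 + 13*s^2/9 + 13*s/9 + 1/9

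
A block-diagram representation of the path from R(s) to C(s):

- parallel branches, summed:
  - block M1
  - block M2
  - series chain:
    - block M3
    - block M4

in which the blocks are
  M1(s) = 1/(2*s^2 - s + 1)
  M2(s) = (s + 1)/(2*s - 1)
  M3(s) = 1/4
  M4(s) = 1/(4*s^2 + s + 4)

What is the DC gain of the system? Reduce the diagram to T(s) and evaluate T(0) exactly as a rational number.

Reducing step by step:

[1] cascade M3, M4; result 1/(16*s^2 + 4*s + 16)
[2] combine M1, M2, (M3*M4) in parallel; result (32*s^5 + 24*s^4 + 72*s^3 + 20*s^2 + 35*s - 1)/(64*s^5 - 48*s^4 + 96*s^3 - 68*s^2 + 44*s - 16)
DC gain: substitute s = 0 into T(s) from step 2: T(0) = -1/(-16) = 1/16.

Answer: 1/16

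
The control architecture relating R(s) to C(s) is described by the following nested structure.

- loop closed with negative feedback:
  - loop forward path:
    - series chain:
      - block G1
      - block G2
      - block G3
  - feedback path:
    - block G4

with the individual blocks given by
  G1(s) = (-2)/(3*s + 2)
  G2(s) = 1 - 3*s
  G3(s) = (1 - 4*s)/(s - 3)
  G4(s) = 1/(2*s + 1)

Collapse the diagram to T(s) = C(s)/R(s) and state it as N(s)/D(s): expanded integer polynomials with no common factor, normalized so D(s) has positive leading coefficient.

(1) multiply G1, G2, G3 (series) gives (-24*s^2 + 14*s - 2)/(3*s^2 - 7*s - 6)
(2) feedback reduction of (G1*G2*G3), G4 - this is the overall T(s), already in the required normalized form

Hence the answer: (-48*s^3 + 4*s^2 + 10*s - 2)/(6*s^3 - 35*s^2 - 5*s - 8)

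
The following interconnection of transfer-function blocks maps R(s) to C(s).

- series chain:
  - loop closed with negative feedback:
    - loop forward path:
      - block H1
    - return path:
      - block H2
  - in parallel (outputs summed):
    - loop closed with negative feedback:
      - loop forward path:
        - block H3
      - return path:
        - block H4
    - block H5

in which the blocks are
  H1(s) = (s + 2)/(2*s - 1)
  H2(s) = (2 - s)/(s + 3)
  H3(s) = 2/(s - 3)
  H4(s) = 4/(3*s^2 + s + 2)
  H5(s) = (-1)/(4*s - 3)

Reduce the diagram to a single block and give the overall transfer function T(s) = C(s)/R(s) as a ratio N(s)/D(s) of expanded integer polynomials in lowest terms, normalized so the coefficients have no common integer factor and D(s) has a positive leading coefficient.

[1] apply the feedback formula to H1, H2: (s^2 + 5*s + 6)/(s^2 + 5*s + 1)
[2] feedback reduction of H3, H4: (6*s^2 + 2*s + 4)/(3*s^3 - 8*s^2 - s + 2)
[3] parallel reduction of [H3/(1+H3*H4)], H5: (21*s^3 - 2*s^2 + 11*s - 14)/(12*s^4 - 41*s^3 + 20*s^2 + 11*s - 6)
[4] cascade [H1/(1+H1*H2)], ([H3/(1+H3*H4)]+H5), giving the overall T(s)

Therefore the answer is (21*s^5 + 103*s^4 + 127*s^3 + 29*s^2 - 4*s - 84)/(12*s^6 + 19*s^5 - 173*s^4 + 70*s^3 + 69*s^2 - 19*s - 6).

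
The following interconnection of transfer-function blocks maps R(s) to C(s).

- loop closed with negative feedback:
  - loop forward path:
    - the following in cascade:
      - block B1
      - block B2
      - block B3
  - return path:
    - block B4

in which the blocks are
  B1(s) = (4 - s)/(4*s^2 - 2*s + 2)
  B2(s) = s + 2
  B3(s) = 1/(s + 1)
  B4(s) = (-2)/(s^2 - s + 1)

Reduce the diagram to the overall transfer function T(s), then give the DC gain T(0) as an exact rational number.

Step 1. reduce the series chain B1, B2, B3, giving (-s^2 + 2*s + 8)/(4*s^3 + 2*s^2 + 2)
Step 2. close the feedback loop around (B1*B2*B3), B4, giving (-s^4 + 3*s^3 + 5*s^2 - 6*s + 8)/(4*s^5 - 2*s^4 + 2*s^3 + 6*s^2 - 6*s - 14)
Evaluating the step-2 result (the overall T(s)) at s = 0 gives T(0) = 8/(-14) = -4/7.

Final answer: -4/7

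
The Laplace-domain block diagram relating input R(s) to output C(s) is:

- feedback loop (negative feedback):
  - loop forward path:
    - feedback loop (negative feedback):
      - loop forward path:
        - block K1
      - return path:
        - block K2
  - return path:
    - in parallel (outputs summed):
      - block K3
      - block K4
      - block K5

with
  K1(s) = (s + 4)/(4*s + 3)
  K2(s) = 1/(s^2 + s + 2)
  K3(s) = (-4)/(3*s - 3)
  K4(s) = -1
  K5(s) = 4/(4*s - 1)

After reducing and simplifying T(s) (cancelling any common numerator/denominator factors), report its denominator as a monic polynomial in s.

Step 1. feedback reduction of K1, K2 = (s^3 + 5*s^2 + 6*s + 8)/(4*s^3 + 7*s^2 + 12*s + 10)
Step 2. combine K3, K4, K5 in parallel = (-12*s^2 + 11*s - 11)/(12*s^2 - 15*s + 3)
Step 3. apply the feedback formula to [K1/(1+K1*K2)], (K3+K4+K5) = (12*s^5 + 45*s^4 + 21*s^2 - 102*s + 24)/(36*s^5 - 25*s^4 + 23*s^3 - 124*s^2 - 92*s - 58)
That last expression is T(s), already simplified. Scaling its denominator by 1/36 (the reciprocal of the leading coefficient) yields the monic denominator.

Final answer: s^5 - 25*s^4/36 + 23*s^3/36 - 31*s^2/9 - 23*s/9 - 29/18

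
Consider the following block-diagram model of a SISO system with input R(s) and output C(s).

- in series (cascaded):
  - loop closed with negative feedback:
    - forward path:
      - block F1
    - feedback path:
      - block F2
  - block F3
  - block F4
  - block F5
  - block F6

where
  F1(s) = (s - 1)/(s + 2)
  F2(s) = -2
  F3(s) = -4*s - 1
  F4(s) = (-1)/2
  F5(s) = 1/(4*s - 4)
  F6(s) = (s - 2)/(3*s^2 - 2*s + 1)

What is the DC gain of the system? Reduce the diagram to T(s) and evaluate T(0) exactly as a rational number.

Step 1 - feedback reduction of F1, F2 -> (1 - s)/(s - 4)
Step 2 - multiply [F1/(1+F1*F2)], F3, F4, F5, F6 (series) -> (-4*s^2 + 7*s + 2)/(24*s^3 - 112*s^2 + 72*s - 32)
DC gain: substitute s = 0 into T(s) from step 2: T(0) = 2/(-32) = -1/16.

Final answer: -1/16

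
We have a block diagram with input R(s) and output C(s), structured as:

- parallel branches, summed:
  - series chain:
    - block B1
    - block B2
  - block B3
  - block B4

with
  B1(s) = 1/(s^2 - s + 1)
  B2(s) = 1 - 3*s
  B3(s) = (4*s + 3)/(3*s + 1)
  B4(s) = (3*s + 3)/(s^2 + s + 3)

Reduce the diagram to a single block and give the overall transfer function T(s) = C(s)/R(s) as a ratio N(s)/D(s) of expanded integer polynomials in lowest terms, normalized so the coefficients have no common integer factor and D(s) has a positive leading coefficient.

Reducing step by step:

Step 1: multiply B1, B2 (series), giving (1 - 3*s)/(s^2 - s + 1)
Step 2: parallel reduction of (B1*B2), B3, B4, giving the overall T(s)

Answer: (4*s^5 + 3*s^4 + 6*s^3 - 25*s^2 + 16*s + 15)/(3*s^5 + s^4 + 9*s^3 - 3*s^2 + 7*s + 3)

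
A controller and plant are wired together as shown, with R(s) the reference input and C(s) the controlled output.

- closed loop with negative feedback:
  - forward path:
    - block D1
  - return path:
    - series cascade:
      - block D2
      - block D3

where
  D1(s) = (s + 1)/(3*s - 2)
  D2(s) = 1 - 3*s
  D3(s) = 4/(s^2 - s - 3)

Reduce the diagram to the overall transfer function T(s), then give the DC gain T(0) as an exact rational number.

[1] cascade D2, D3 -> (4 - 12*s)/(s^2 - s - 3)
[2] collapse the loop (D1 forward, (D2*D3) return) -> (s^3 - 4*s - 3)/(3*s^3 - 17*s^2 - 15*s + 10)
Step 2 gives the overall T(s). Then T(0) = -3/10.

Hence the answer: -3/10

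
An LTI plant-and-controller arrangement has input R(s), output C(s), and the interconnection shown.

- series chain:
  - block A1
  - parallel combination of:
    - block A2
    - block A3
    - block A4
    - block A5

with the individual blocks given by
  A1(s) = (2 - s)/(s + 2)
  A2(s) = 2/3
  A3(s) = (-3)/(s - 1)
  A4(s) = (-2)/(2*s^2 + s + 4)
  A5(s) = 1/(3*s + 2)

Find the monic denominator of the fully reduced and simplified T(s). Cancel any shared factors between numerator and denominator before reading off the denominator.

Step 1. sum the parallel branches A2, A3, A4, A5: (12*s^4 - 46*s^3 - 70*s^2 - 123*s - 88)/(18*s^4 + 3*s^3 + 21*s^2 - 18*s - 24)
Step 2. reduce the series chain A1, (A2+A3+A4+A5): (-12*s^5 + 70*s^4 - 22*s^3 - 17*s^2 - 158*s - 176)/(18*s^5 + 39*s^4 + 27*s^3 + 24*s^2 - 60*s - 48)
That last expression is T(s), already simplified. Scaling its denominator by 1/18 (the reciprocal of the leading coefficient) yields the monic denominator.

Answer: s^5 + 13*s^4/6 + 3*s^3/2 + 4*s^2/3 - 10*s/3 - 8/3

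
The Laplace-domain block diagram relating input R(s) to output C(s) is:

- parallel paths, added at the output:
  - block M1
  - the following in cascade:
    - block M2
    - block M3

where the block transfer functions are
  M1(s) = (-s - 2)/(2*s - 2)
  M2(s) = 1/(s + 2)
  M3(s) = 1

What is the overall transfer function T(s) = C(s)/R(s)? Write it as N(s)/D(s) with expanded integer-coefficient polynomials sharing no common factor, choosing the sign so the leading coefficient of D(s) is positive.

First reduce the diagram to T(s).

[1] multiply M2, M3 (series) -> 1/(s + 2)
[2] sum the parallel branches M1, (M2*M3); the result is T(s) itself (integer coefficients, no common factor, positive leading denominator coefficient)

Answer: (-s^2 - 2*s - 6)/(2*s^2 + 2*s - 4)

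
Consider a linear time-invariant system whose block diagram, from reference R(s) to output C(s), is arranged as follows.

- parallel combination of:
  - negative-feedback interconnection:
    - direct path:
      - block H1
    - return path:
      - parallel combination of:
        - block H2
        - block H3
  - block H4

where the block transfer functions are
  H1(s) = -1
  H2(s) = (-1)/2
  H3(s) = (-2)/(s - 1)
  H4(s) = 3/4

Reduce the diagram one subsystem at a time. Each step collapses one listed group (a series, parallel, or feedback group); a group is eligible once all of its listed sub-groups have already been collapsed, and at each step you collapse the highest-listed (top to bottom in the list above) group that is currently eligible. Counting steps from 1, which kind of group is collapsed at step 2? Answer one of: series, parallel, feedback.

Reducing step by step:

Step 1. add H2, H3 (parallel)
Step 2. apply the feedback formula to H1, (H2+H3)
Step 3. sum the parallel branches [H1/(1+H1*(H2+H3))], H4
At step 2 the group reduced is feedback.

Answer: feedback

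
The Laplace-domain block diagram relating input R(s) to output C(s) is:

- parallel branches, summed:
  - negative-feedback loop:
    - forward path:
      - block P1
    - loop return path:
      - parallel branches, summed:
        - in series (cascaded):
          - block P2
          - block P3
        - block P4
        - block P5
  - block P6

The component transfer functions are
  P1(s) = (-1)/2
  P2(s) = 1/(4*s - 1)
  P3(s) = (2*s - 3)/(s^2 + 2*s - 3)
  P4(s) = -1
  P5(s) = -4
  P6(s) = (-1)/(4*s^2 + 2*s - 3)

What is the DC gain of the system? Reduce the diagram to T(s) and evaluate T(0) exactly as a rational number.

First reduce the diagram to T(s).

Step 1: reduce the series chain P2, P3 gives (2*s - 3)/(4*s^3 + 7*s^2 - 14*s + 3)
Step 2: add (P2*P3), P4, P5 (parallel) gives (-20*s^3 - 35*s^2 + 72*s - 18)/(4*s^3 + 7*s^2 - 14*s + 3)
Step 3: apply the feedback formula to P1, ((P2*P3)+P4+P5) gives (-4*s^3 - 7*s^2 + 14*s - 3)/(28*s^3 + 49*s^2 - 100*s + 24)
Step 4: add [P1/(1+P1*((P2*P3)+P4+P5))], P6 (parallel) gives (-16*s^5 - 36*s^4 + 26*s^3 - 12*s^2 + 52*s - 15)/(112*s^5 + 252*s^4 - 386*s^3 - 251*s^2 + 348*s - 72)
Step 4 gives the overall T(s). Then T(0) = -15/(-72) = 5/24.

Answer: 5/24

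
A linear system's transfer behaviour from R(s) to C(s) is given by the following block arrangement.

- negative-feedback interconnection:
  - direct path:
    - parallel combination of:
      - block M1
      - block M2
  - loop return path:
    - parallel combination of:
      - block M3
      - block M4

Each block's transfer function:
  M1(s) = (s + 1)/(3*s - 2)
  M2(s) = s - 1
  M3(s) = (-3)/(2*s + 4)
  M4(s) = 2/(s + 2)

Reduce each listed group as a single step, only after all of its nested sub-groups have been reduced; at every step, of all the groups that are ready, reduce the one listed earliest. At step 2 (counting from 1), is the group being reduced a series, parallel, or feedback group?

Answer: parallel

Working:
1. parallel reduction of M1, M2
2. reduce the parallel group M3, M4
3. feedback reduction of (M1+M2), (M3+M4)
So the answer for step 2 is parallel.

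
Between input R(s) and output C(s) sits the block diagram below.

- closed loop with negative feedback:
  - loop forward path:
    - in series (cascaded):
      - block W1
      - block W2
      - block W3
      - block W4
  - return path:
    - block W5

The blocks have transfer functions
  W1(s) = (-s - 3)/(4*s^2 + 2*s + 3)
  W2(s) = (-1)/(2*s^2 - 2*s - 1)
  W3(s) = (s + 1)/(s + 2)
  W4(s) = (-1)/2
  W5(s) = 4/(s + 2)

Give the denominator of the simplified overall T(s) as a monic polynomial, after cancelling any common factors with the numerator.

The answer is s^6 + 7*s^5/2 + 7*s^4/4 - 4*s^3 - 45*s^2/8 - 13*s/2 - 9/4.

Reasoning:
Step 1: multiply W1, W2, W3, W4 (series) = (-s^2 - 4*s - 3)/(16*s^5 + 24*s^4 - 20*s^3 - 24*s^2 - 38*s - 12)
Step 2: collapse the loop ((W1*W2*W3*W4) forward, W5 return) = (-s^3 - 6*s^2 - 11*s - 6)/(16*s^6 + 56*s^5 + 28*s^4 - 64*s^3 - 90*s^2 - 104*s - 36)
No further cancellation is possible in the step-2 result, so that is T(s). Its denominator becomes monic after dividing by the leading coefficient 16.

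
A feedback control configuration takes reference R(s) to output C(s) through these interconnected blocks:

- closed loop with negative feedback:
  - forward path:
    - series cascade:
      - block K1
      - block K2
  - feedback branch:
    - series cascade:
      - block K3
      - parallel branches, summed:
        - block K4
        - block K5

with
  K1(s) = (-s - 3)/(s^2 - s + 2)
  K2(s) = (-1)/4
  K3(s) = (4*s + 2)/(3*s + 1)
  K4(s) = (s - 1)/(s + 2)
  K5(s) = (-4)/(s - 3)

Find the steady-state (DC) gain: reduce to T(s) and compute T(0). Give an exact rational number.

[1] combine K1, K2 in series gives (s + 3)/(4*s^2 - 4*s + 8)
[2] sum the parallel branches K4, K5 gives (s^2 - 8*s - 5)/(s^2 - s - 6)
[3] multiply K3, (K4+K5) (series) gives (4*s^3 - 30*s^2 - 36*s - 10)/(3*s^3 - 2*s^2 - 19*s - 6)
[4] reduce the feedback loop with forward (K1*K2) and return (K3*(K4+K5)) gives (3*s^4 + 7*s^3 - 25*s^2 - 63*s - 18)/(12*s^5 - 16*s^4 - 62*s^3 - 90*s^2 - 246*s - 78)
Evaluating the step-4 result (the overall T(s)) at s = 0 gives T(0) = -18/(-78) = 3/13.

Answer: 3/13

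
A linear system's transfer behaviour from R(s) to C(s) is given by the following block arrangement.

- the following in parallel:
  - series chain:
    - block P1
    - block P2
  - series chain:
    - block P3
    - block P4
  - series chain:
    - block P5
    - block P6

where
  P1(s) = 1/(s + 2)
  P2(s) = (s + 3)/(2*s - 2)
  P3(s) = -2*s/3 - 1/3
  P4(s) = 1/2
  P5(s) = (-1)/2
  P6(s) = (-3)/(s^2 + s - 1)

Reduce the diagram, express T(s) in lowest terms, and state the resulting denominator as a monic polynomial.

[1] multiply P1, P2 (series), giving (s + 3)/(2*s^2 + 2*s - 4)
[2] multiply P3, P4 (series), giving -s/3 - 1/6
[3] series reduction of P5, P6, giving 3/(2*s^2 + 2*s - 2)
[4] add (P1*P2), (P3*P4), (P5*P6) (parallel), giving (-2*s^5 - 5*s^4 + 5*s^3 + 29*s^2 + 14*s - 29)/(6*s^4 + 12*s^3 - 12*s^2 - 18*s + 12)
Step 4 gives the fully reduced T(s), with no common factor left to cancel. The denominator's leading coefficient is 6, so divide each of its coefficients by 6 to get the monic form.

Therefore the answer is s^4 + 2*s^3 - 2*s^2 - 3*s + 2.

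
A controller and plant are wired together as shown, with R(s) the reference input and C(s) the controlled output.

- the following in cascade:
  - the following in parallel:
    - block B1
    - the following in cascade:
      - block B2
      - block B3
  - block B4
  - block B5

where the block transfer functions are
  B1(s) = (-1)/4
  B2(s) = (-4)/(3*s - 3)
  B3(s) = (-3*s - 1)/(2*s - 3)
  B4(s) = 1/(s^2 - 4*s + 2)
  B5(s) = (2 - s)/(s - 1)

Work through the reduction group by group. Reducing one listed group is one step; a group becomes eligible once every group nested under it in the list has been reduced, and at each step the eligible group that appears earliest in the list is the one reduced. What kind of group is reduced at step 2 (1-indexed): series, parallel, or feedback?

(1) multiply B2, B3 (series)
(2) parallel reduction of B1, (B2*B3)
(3) combine (B1+(B2*B3)), B4, B5 in series
The group at step 2 is a parallel group.

Therefore the answer is parallel.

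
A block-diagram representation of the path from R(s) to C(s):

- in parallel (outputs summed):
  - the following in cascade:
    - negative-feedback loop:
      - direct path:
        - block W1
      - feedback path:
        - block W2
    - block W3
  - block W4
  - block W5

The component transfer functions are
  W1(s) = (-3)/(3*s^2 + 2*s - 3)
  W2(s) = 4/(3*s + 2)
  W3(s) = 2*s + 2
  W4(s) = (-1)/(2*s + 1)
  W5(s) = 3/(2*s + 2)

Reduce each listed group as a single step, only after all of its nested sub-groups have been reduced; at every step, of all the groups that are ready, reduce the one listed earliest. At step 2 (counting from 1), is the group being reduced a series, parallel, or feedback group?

The answer is series.

Reasoning:
Step 1 - apply the feedback formula to W1, W2
Step 2 - reduce the series chain [W1/(1+W1*W2)], W3
Step 3 - reduce the parallel group ([W1/(1+W1*W2)]*W3), W4, W5
Step 2: series.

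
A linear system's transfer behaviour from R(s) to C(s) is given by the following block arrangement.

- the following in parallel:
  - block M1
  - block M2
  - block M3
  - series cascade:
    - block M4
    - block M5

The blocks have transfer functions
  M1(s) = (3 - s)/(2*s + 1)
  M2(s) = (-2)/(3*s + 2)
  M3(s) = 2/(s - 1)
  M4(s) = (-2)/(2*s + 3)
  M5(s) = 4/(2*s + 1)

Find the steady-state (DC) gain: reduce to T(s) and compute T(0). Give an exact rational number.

Step 1 - multiply M4, M5 (series); result (-8)/(4*s^2 + 8*s + 3)
Step 2 - sum the parallel branches M1, M2, M3, (M4*M5); result (-6*s^4 + 27*s^3 + 60*s^2 + 53*s + 16)/(12*s^4 + 20*s^3 - 7*s^2 - 19*s - 6)
Step 2 gives the overall T(s). Then T(0) = 16/(-6) = -8/3.

Hence the answer: -8/3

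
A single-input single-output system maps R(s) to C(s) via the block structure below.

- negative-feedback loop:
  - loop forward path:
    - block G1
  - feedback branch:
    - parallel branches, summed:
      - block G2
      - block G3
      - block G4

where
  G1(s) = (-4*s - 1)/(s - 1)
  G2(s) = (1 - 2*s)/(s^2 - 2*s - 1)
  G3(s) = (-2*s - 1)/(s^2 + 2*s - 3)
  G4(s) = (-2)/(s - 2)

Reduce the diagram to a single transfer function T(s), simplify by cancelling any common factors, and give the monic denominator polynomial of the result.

Step 1. reduce the parallel group G2, G3, G4 gives (-6*s^4 + 8*s^3 + 28*s^2 - 34*s - 2)/(s^5 - 2*s^4 - 8*s^3 + 20*s^2 - 5*s - 6)
Step 2. close the feedback loop around G1, (G2+G3+G4) gives (-4*s^6 + 7*s^5 + 34*s^4 - 72*s^3 + 29*s + 6)/(s^6 + 21*s^5 - 32*s^4 - 92*s^3 + 83*s^2 + 41*s + 8)
That last expression is T(s), already simplified, and its denominator is already monic.

Answer: s^6 + 21*s^5 - 32*s^4 - 92*s^3 + 83*s^2 + 41*s + 8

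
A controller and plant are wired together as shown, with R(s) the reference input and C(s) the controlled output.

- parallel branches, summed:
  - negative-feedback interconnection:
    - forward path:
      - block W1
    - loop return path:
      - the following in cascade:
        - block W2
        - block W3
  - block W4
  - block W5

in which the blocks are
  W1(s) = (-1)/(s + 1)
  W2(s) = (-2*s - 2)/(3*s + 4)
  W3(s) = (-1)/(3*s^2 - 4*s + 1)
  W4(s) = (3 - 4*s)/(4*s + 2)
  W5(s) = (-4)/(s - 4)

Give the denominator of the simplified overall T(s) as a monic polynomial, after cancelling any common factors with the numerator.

Reducing step by step:

(1) series reduction of W2, W3 gives (2*s + 2)/(9*s^3 - 13*s + 4)
(2) feedback reduction of W1, (W2*W3) gives (-9*s^3 + 13*s - 4)/(9*s^4 + 9*s^3 - 13*s^2 - 11*s + 2)
(3) sum the parallel branches [W1/(1+W1*(W2*W3))], W4, W5 gives (-36*s^6 - 45*s^5 + 25*s^4 - 51*s^3 + 21*s^2 + 178*s - 8)/(36*s^6 - 90*s^5 - 250*s^4 + 66*s^3 + 266*s^2 + 60*s - 16)
T(s) is the step-3 result (common factors already cancelled). Leading coefficient of the denominator: 36. Divide through by 36 for the monic polynomial.

Answer: s^6 - 5*s^5/2 - 125*s^4/18 + 11*s^3/6 + 133*s^2/18 + 5*s/3 - 4/9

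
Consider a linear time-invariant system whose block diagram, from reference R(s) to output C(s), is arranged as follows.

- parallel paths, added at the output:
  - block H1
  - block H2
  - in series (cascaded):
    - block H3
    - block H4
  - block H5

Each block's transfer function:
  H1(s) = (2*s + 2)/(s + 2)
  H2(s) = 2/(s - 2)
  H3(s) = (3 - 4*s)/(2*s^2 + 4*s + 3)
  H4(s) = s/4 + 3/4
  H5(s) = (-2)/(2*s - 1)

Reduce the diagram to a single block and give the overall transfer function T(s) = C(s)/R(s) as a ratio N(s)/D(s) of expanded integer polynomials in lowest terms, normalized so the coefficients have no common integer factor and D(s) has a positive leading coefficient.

Step 1: combine H3, H4 in series; result (-4*s^2 - 9*s + 9)/(8*s^2 + 16*s + 12)
Step 2: parallel reduction of H1, H2, (H3*H4), H5; the result is T(s) itself (integer coefficients, no common factor, positive leading denominator coefficient)

Hence the answer: (24*s^5 + 18*s^4 + 43*s^3 + 63*s^2 + 20*s + 132)/(16*s^5 + 24*s^4 - 56*s^3 - 108*s^2 - 32*s + 48)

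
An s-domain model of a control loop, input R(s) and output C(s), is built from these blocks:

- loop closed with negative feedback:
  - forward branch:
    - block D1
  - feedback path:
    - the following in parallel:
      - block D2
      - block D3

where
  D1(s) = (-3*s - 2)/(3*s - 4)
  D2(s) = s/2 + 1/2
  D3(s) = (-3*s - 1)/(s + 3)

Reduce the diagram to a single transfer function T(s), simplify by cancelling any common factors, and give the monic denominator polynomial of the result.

(1) parallel reduction of D2, D3: (s^2 - 2*s + 1)/(2*s + 6)
(2) reduce the feedback loop with forward D1 and return (D2+D3): (6*s^2 + 22*s + 12)/(3*s^3 - 10*s^2 - 11*s + 26)
The result of step 2 is T(s) in lowest terms. Its denominator has leading coefficient 3; dividing the denominator through by 3 makes it monic.

Hence the answer: s^3 - 10*s^2/3 - 11*s/3 + 26/3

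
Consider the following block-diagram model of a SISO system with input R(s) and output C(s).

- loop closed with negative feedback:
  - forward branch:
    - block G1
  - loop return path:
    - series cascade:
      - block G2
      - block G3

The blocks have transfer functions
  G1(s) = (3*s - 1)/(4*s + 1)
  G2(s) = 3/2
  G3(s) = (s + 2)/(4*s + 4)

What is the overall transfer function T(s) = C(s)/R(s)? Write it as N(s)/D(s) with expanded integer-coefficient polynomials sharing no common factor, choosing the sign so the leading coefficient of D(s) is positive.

First reduce the diagram to T(s).

1. series reduction of G2, G3; result (3*s + 6)/(8*s + 8)
2. feedback reduction of G1, (G2*G3); the result is T(s) itself (integer coefficients, no common factor, positive leading denominator coefficient)

Answer: (24*s^2 + 16*s - 8)/(41*s^2 + 55*s + 2)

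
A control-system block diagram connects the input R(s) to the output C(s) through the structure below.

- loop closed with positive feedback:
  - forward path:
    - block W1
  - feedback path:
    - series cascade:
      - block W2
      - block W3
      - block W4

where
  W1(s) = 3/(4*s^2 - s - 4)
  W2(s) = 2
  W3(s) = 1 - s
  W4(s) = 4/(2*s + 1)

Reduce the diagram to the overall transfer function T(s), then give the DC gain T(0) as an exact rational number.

Step 1: series reduction of W2, W3, W4: (8 - 8*s)/(2*s + 1)
Step 2: apply the feedback formula to W1, (W2*W3*W4): (6*s + 3)/(8*s^3 + 2*s^2 + 15*s - 28)
Step 2 gives the overall T(s). Then T(0) = 3/(-28) = -3/28.

Final answer: -3/28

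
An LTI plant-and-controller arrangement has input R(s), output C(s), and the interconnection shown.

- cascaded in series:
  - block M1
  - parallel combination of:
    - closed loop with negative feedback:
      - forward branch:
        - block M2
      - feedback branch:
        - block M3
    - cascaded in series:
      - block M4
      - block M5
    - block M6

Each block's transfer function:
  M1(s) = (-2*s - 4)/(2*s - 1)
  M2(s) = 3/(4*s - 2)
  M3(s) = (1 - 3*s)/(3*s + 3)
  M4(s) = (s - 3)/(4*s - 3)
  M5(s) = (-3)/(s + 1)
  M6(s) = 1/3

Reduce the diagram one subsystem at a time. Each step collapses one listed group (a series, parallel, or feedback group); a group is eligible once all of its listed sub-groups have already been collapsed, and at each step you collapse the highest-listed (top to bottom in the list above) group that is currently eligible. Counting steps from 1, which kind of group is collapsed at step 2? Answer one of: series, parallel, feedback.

1. feedback reduction of M2, M3
2. combine M4, M5 in series
3. reduce the parallel group [M2/(1+M2*M3)], (M4*M5), M6
4. combine M1, ([M2/(1+M2*M3)]+(M4*M5)+M6) in series
The group at step 2 is a series group.

Therefore the answer is series.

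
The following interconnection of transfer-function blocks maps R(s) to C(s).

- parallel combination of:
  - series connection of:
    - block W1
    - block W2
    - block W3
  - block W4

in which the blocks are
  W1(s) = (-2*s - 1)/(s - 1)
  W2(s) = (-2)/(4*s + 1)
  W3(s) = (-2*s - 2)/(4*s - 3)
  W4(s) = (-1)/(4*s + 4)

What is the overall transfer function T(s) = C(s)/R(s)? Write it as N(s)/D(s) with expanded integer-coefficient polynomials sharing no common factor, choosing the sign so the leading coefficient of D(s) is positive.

The answer is (-48*s^3 - 56*s^2 - 69*s - 19)/(64*s^4 - 32*s^3 - 76*s^2 + 32*s + 12).

Reasoning:
Step 1 - series reduction of W1, W2, W3 -> (-8*s^2 - 12*s - 4)/(16*s^3 - 24*s^2 + 5*s + 3)
Step 2 - reduce the parallel group (W1*W2*W3), W4: this yields T(s), and no further normalization is needed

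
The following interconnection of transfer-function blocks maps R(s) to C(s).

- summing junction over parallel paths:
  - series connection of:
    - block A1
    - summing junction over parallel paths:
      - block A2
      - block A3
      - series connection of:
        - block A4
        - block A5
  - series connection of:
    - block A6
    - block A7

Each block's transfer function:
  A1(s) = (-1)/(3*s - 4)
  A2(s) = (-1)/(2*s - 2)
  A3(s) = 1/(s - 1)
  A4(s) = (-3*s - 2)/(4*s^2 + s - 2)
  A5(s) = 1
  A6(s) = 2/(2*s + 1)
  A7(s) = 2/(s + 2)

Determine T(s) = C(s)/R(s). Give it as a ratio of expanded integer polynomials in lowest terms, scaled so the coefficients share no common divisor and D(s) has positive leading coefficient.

Reducing step by step:

1. multiply A4, A5 (series) = (-3*s - 2)/(4*s^2 + s - 2)
2. add A2, A3, (A4*A5) (parallel) = (-2*s^2 + 3*s + 2)/(8*s^3 - 6*s^2 - 6*s + 4)
3. cascade A1, (A2+A3+(A4*A5)) = (2*s^2 - 3*s - 2)/(24*s^4 - 50*s^3 + 6*s^2 + 36*s - 16)
4. series reduction of A6, A7 = 4/(2*s^2 + 5*s + 2)
5. parallel reduction of (A1*(A2+A3+(A4*A5))), (A6*A7); the result is T(s) itself (integer coefficients, no common factor, positive leading denominator coefficient)

Answer: (100*s^4 - 196*s^3 + 9*s^2 + 128*s - 68)/(48*s^6 + 20*s^5 - 190*s^4 + 2*s^3 + 160*s^2 - 8*s - 32)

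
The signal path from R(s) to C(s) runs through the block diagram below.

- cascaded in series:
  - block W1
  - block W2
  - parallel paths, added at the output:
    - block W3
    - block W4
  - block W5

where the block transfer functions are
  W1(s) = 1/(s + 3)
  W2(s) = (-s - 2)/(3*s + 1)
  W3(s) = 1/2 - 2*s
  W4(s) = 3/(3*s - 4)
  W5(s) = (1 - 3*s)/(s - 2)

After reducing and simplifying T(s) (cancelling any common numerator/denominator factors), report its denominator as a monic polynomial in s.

Reducing step by step:

1. combine W3, W4 in parallel: (-12*s^2 + 19*s + 2)/(6*s - 8)
2. combine W1, W2, (W3+W4), W5 in series: (-36*s^4 - 3*s^3 + 125*s^2 - 28*s - 4)/(18*s^4 - 134*s^2 + 100*s + 48)
No further cancellation is possible in the step-2 result, so that is T(s). Its denominator becomes monic after dividing by the leading coefficient 18.

Answer: s^4 - 67*s^2/9 + 50*s/9 + 8/3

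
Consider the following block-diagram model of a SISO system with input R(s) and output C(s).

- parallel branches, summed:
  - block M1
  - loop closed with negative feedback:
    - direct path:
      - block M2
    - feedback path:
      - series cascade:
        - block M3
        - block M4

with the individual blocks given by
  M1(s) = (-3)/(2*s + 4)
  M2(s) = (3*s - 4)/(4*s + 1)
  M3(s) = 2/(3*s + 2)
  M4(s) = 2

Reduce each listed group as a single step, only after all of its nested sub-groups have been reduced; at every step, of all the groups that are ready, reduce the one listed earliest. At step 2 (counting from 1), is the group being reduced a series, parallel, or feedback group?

[1] cascade M3, M4
[2] feedback reduction of M2, (M3*M4)
[3] parallel reduction of M1, [M2/(1+M2*(M3*M4))]
Step 2 collapses a feedback group.

Therefore the answer is feedback.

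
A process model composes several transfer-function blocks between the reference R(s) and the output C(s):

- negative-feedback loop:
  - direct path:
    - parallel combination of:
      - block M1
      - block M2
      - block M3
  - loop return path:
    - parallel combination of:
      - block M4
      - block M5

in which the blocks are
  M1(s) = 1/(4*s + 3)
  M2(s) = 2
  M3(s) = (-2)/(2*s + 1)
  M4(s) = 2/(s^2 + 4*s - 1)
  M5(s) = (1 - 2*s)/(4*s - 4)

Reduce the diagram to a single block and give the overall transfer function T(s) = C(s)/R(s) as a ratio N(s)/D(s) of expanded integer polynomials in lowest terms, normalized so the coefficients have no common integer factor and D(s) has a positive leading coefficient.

First reduce the diagram to T(s).

[1] combine M1, M2, M3 in parallel = (16*s^2 + 14*s + 1)/(8*s^2 + 10*s + 3)
[2] add M4, M5 (parallel) = (-2*s^3 - 7*s^2 + 14*s - 9)/(4*s^3 + 12*s^2 - 20*s + 4)
[3] feedback reduction of (M1+M2+M3), (M4+M5); the result is T(s) itself (integer coefficients, no common factor, positive leading denominator coefficient)

Answer: (-64*s^5 - 248*s^4 + 148*s^3 + 204*s^2 - 36*s - 4)/(4*s^4 - 96*s^3 + 87*s^2 + 132*s - 3)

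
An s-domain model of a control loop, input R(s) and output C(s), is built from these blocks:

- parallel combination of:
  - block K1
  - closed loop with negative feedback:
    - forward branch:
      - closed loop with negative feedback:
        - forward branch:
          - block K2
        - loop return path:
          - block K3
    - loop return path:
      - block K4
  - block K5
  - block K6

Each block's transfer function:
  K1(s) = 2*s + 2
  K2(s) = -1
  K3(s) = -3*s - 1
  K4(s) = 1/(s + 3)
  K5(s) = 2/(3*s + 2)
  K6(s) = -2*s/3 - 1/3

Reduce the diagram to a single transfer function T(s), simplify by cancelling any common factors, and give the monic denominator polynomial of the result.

First reduce the diagram to T(s).

Step 1 - feedback reduction of K2, K3 gives (-1)/(3*s + 2)
Step 2 - apply the feedback formula to [K2/(1+K2*K3)], K4 gives (-s - 3)/(3*s^2 + 11*s + 5)
Step 3 - parallel reduction of K1, [[K2/(1+K2*K3)]/(1+[K2/(1+K2*K3)]*K4)], K5, K6 gives (36*s^4 + 201*s^3 + 352*s^2 + 258*s + 62)/(27*s^3 + 117*s^2 + 111*s + 30)
Step 3 gives the fully reduced T(s), with no common factor left to cancel. The denominator's leading coefficient is 27, so divide each of its coefficients by 27 to get the monic form.

Answer: s^3 + 13*s^2/3 + 37*s/9 + 10/9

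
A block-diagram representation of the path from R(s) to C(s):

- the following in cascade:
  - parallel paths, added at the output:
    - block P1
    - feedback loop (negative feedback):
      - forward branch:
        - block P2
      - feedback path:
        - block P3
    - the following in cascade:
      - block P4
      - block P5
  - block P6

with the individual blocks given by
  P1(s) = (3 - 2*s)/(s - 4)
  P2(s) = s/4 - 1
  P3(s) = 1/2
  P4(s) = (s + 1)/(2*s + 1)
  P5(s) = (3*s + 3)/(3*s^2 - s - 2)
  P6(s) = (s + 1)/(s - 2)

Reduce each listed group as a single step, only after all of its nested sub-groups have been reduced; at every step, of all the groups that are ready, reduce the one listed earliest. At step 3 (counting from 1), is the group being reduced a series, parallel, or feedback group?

1. collapse the loop (P2 forward, P3 return)
2. reduce the series chain P4, P5
3. reduce the parallel group P1, [P2/(1+P2*P3)], (P4*P5)
4. cascade (P1+[P2/(1+P2*P3)]+(P4*P5)), P6
So the answer for step 3 is parallel.

Therefore the answer is parallel.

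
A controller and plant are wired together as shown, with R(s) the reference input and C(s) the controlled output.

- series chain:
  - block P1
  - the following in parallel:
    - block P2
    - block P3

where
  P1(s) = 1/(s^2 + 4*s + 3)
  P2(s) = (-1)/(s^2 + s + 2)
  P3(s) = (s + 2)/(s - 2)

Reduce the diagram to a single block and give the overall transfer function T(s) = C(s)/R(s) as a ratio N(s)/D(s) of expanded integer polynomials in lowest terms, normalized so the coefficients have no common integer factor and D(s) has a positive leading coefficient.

The answer is (s^3 + 3*s^2 + 3*s + 6)/(s^5 + 3*s^4 - s^3 - 7*s^2 - 16*s - 12).

Reasoning:
Step 1 - parallel reduction of P2, P3: (s^3 + 3*s^2 + 3*s + 6)/(s^3 - s^2 - 4)
Step 2 - series reduction of P1, (P2+P3), which is the overall transfer function T(s) = C(s)/R(s) in lowest terms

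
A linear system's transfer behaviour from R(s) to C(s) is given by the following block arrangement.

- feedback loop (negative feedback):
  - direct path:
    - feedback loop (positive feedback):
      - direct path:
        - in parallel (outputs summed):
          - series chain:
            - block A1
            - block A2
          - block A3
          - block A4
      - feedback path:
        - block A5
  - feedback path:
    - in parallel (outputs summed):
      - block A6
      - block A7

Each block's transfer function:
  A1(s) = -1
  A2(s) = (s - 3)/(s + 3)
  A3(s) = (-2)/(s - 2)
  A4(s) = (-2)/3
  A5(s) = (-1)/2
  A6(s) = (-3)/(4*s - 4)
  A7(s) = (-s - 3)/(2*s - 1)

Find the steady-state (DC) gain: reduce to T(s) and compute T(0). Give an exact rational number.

Step 1. multiply A1, A2 (series) gives (3 - s)/(s + 3)
Step 2. combine (A1*A2), A3, A4 in parallel gives (-5*s^2 + 7*s - 24)/(3*s^2 + 3*s - 18)
Step 3. collapse the loop (((A1*A2)+A3+A4) forward, A5 return) gives (-10*s^2 + 14*s - 48)/(s^2 + 13*s - 60)
Step 4. reduce the parallel group A6, A7 gives (-4*s^2 - 14*s + 15)/(8*s^2 - 12*s + 4)
Step 5. collapse the loop ([((A1*A2)+A3+A4)/(1-((A1*A2)+A3+A4)*A5)] forward, (A6+A7) return) gives (-40*s^4 + 116*s^3 - 296*s^2 + 316*s - 96)/(24*s^4 + 88*s^3 - 393*s^2 + 827*s - 480)
Step 5 gives the overall T(s). Then T(0) = -96/(-480) = 1/5.

Hence the answer: 1/5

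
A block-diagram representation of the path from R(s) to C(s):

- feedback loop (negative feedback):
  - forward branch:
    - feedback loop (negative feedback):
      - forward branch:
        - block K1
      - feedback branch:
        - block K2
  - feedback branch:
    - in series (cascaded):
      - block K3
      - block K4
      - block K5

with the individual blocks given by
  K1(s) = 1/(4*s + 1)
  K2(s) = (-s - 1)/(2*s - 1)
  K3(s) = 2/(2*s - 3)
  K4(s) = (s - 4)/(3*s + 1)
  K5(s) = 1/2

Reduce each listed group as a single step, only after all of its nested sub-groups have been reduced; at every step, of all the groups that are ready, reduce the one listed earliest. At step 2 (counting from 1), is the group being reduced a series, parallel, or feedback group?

Step 1 - reduce the feedback loop with forward K1 and return K2
Step 2 - series reduction of K3, K4, K5
Step 3 - feedback reduction of [K1/(1+K1*K2)], (K3*K4*K5)
Step 2 collapses a series group.

Therefore the answer is series.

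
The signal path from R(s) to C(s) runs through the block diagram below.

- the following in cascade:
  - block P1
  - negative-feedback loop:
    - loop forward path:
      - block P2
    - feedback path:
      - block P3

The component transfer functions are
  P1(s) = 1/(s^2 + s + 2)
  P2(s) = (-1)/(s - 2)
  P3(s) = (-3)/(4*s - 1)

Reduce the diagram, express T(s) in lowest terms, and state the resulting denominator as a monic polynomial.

The answer is s^4 - 5*s^3/4 + s^2 - 13*s/4 + 5/2.

Reasoning:
Step 1 - reduce the feedback loop with forward P2 and return P3 gives (1 - 4*s)/(4*s^2 - 9*s + 5)
Step 2 - reduce the series chain P1, [P2/(1+P2*P3)] gives (1 - 4*s)/(4*s^4 - 5*s^3 + 4*s^2 - 13*s + 10)
T(s) is the step-2 result (common factors already cancelled). Leading coefficient of the denominator: 4. Divide through by 4 for the monic polynomial.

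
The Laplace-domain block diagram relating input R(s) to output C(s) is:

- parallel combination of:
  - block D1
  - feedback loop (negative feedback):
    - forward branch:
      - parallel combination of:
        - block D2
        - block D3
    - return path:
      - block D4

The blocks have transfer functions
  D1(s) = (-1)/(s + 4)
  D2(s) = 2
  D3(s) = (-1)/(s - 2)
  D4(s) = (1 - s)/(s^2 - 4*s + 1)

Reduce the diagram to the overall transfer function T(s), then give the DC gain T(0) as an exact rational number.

1. reduce the parallel group D2, D3, giving (2*s - 5)/(s - 2)
2. feedback reduction of (D2+D3), D4, giving (2*s^3 - 13*s^2 + 22*s - 5)/(s^3 - 8*s^2 + 16*s - 7)
3. reduce the parallel group D1, [(D2+D3)/(1+(D2+D3)*D4)], giving (2*s^4 - 6*s^3 - 22*s^2 + 67*s - 13)/(s^4 - 4*s^3 - 16*s^2 + 57*s - 28)
The step-3 result is T(s). Setting s = 0: T(0) = -13/(-28) = 13/28.

Therefore the answer is 13/28.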